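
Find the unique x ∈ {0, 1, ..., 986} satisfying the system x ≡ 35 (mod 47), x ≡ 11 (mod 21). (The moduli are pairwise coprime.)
x ≡ 599 (mod 987); the representative in [0, 987) is 599

The moduli 47, 21 are pairwise coprime, so by the CRT there is a unique solution mod 47·21 = 987.
Solve by successive substitution. Start with x ≡ 35 (mod 47).
  Combine with x ≡ 11 (mod 21): write x = 35 + 47·t and require 35 + 47·t ≡ 11 (mod 21), i.e. 47·t ≡ 11 − 35 ≡ 18 (mod 21). Since 47^(−1) ≡ 17 (mod 21) (47 ≡ 5 (mod 21)), t ≡ 17·18 ≡ 12 (mod 21). So x ≡ 35 + 47·12 = 599 (mod 987).
Unique solution in [0, 987): x = 599.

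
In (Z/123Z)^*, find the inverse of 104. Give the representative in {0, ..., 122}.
Apply the extended Euclidean algorithm to (123, 104), tracking rows (r, s, t) with s·123 + t·104 = r. Each division r_prev = q·r_cur + r_new produces the new row as (previous row) − q·(current row):
  row A: (123, 1, 0)   [1·123 + 0·104 = 123]
  row B: (104, 0, 1)   [0·123 + 1·104 = 104]
  123 = 1·104 + 19   → row C = row A − 1·row B = (19, 1, −1)   [check: 1·123 − 1·104 = 19]
  104 = 5·19 + 9   → row D = row B − 5·row C = (9, −5, 6)   [check: −5·123 + 6·104 = 9]
  19 = 2·9 + 1   → row E = row C − 2·row D = (1, 11, −13)   [check: 11·123 − 13·104 = 1]
  9 = 9·1 + 0   → remainder 0, stop. gcd = 1 (last nonzero row E).
The gcd is 1, so 104 is invertible mod 123. The last nonzero row gives 11·123 − 13·104 = 1, so t = −13. So 104^(−1) ≡ −13 ≡ 110 (mod 123). Verify: 104 · 110 = 11440 ≡ 1 (mod 123). ✓

Final answer: 104^(−1) ≡ 110 (mod 123)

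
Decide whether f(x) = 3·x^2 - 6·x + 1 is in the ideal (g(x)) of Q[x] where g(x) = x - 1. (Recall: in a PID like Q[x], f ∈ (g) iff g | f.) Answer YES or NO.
NO

In Q[x] the ideal (g) consists of all multiples of g, so f ∈ (g) iff g | f, i.e. iff the remainder of f on division by g is 0. Divide f by g (g is monic, so eliminate the leading term of the running remainder at each step):
  leading term 3·x^2: subtract (3·x)·g(x) = 3·x^2 - 3·x, leaving 1 - 3·x
  leading term -3·x: subtract (-3)·g(x) = 3 - 3·x, leaving -2
The remainder r(x) = -2 ≠ 0 (and deg r < deg g), so g ∤ f, i.e. f ∉ (g).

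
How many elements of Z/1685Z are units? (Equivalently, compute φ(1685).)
An element a ∈ Z/1685Z is a unit iff gcd(a, 1685) = 1, so the number of units is φ(1685). φ is multiplicative, with φ(p^e) = p^e − p^(e−1). Factorise 1685 = 5 · 337. Then
  φ(1685) = (5 − 1) · (337 − 1) = 4 · 336 = 1344.

Final answer: Z/1685Z has φ(1685) = 1344 units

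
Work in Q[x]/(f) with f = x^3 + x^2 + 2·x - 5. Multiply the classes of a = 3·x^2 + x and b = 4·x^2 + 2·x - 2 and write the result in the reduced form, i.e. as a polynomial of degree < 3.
First multiply in Q[x] without reducing: a · b = 12·x^4 + 10·x^3 - 4·x^2 - 2·x. Now divide by f(x) = x^3 + x^2 + 2·x - 5, eliminating the leading term at each step:
  leading term 12·x^4: subtract (12·x)·f(x) = 12·x^4 + 12·x^3 + 24·x^2 - 60·x, leaving -2·x^3 - 28·x^2 + 58·x
  leading term -2·x^3: subtract (-2)·f(x) = -2·x^3 - 2·x^2 - 4·x + 10, leaving -26·x^2 + 62·x - 10
The degree is now < 3, so this is the remainder. Hence a · b ≡ -26·x^2 + 62·x - 10 in Q[x]/(f).

Final answer: a · b ≡ -26·x^2 + 62·x - 10 (mod f(x))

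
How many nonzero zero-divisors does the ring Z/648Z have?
Z/648Z has 431 nonzero zero-divisors

In Z/648Z each nonzero element is either a unit (gcd with 648 is 1) or a zero-divisor (gcd > 1). The number of units is φ(648): factorise 648 = 2^3 · 3^4, so φ(648) = (2^3 − 2^2) · (3^4 − 3^3) = 4 · 54 = 216. The nonzero elements number 648 − 1 = 647. Hence the nonzero zero-divisors number 647 − 216 = 431.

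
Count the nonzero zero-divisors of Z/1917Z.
Z/1917Z has 656 nonzero zero-divisors

In Z/1917Z each nonzero element is either a unit (gcd with 1917 is 1) or a zero-divisor (gcd > 1). The number of units is φ(1917): factorise 1917 = 3^3 · 71, so φ(1917) = (3^3 − 3^2) · (71 − 1) = 18 · 70 = 1260. The nonzero elements number 1917 − 1 = 1916. Hence the nonzero zero-divisors number 1916 − 1260 = 656.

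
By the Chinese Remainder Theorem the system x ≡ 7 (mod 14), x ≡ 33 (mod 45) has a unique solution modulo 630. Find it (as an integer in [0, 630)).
The moduli 14, 45 are pairwise coprime, so by the CRT there is a unique solution mod 14·45 = 630.
Solve by successive substitution. Start with x ≡ 7 (mod 14).
  Combine with x ≡ 33 (mod 45): write x = 7 + 14·t and require 7 + 14·t ≡ 33 (mod 45), i.e. 14·t ≡ 33 − 7 ≡ 26 (mod 45). Since 14^(−1) ≡ 29 (mod 45), t ≡ 29·26 ≡ 34 (mod 45). So x ≡ 7 + 14·34 = 483 (mod 630).
Unique solution in [0, 630): x = 483.

Final answer: x ≡ 483 (mod 630); the representative in [0, 630) is 483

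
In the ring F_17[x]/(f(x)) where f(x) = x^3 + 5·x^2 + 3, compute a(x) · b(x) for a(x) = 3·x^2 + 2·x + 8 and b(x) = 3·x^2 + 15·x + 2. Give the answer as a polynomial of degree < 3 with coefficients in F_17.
Multiply as integer polynomials: a · b = 9·x^4 + 51·x^3 + 60·x^2 + 124·x + 16. Reducing coefficients mod 17: a · b ≡ 9·x^4 + 9·x^2 + 5·x + 16. Now divide by f(x) = x^3 + 5·x^2 + 3 in F_17[x], eliminating the leading term at each step:
  leading term 9·x^4: subtract (9·x)·f(x) = 9·x^4 + 11·x^3 + 10·x, leaving 6·x^3 + 9·x^2 + 12·x + 16 (coefficients mod 17)
  leading term 6·x^3: subtract (6)·f(x) = 6·x^3 + 13·x^2 + 1, leaving 13·x^2 + 12·x + 15 (coefficients mod 17)
The degree is now < 3, so this is the remainder. Hence a · b ≡ 13·x^2 + 12·x + 15 in F_17[x]/(f).

Final answer: a · b ≡ 13·x^2 + 12·x + 15 (mod f(x))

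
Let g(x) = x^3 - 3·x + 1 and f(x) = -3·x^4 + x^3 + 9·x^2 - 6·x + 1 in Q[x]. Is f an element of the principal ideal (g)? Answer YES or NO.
In Q[x] the ideal (g) consists of all multiples of g, so f ∈ (g) iff g | f, i.e. iff the remainder of f on division by g is 0. Divide f by g (g is monic, so eliminate the leading term of the running remainder at each step):
  leading term -3·x^4: subtract (-3·x)·g(x) = -3·x^4 + 9·x^2 - 3·x, leaving x^3 - 3·x + 1
  leading term x^3: subtract (1)·g(x) = x^3 - 3·x + 1, leaving 0
The remainder is 0, so f(x) = g(x) · h(x) with h(x) = 1 - 3·x. Hence g | f, i.e. f ∈ (g).

Final answer: YES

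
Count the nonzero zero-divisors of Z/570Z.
Z/570Z has 425 nonzero zero-divisors

In Z/570Z each nonzero element is either a unit (gcd with 570 is 1) or a zero-divisor (gcd > 1). The number of units is φ(570): factorise 570 = 2 · 3 · 5 · 19, so φ(570) = (2 − 1) · (3 − 1) · (5 − 1) · (19 − 1) = 1 · 2 · 4 · 18 = 144. The nonzero elements number 570 − 1 = 569. Hence the nonzero zero-divisors number 569 − 144 = 425.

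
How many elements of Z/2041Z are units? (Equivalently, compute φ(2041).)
Z/2041Z has φ(2041) = 1872 units

An element a ∈ Z/2041Z is a unit iff gcd(a, 2041) = 1, so the number of units is φ(2041). φ is multiplicative, with φ(p^e) = p^e − p^(e−1). Factorise 2041 = 13 · 157. Then
  φ(2041) = (13 − 1) · (157 − 1) = 12 · 156 = 1872.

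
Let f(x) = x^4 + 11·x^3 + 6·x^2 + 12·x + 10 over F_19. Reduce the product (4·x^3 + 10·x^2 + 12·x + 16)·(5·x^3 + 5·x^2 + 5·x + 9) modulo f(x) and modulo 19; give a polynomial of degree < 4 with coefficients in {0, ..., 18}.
a · b ≡ 11·x^3 + 2·x^2 + 8·x + 17 (mod f(x))

Multiply as integer polynomials: a · b = 20·x^6 + 70·x^5 + 130·x^4 + 226·x^3 + 230·x^2 + 188·x + 144. Reducing coefficients mod 19: a · b ≡ x^6 + 13·x^5 + 16·x^4 + 17·x^3 + 2·x^2 + 17·x + 11. Now divide by f(x) = x^4 + 11·x^3 + 6·x^2 + 12·x + 10 in F_19[x], eliminating the leading term at each step:
  leading term x^6: subtract (x^2)·f(x) = x^6 + 11·x^5 + 6·x^4 + 12·x^3 + 10·x^2, leaving 2·x^5 + 10·x^4 + 5·x^3 + 11·x^2 + 17·x + 11 (coefficients mod 19)
  leading term 2·x^5: subtract (2·x)·f(x) = 2·x^5 + 3·x^4 + 12·x^3 + 5·x^2 + x, leaving 7·x^4 + 12·x^3 + 6·x^2 + 16·x + 11 (coefficients mod 19)
  leading term 7·x^4: subtract (7)·f(x) = 7·x^4 + x^3 + 4·x^2 + 8·x + 13, leaving 11·x^3 + 2·x^2 + 8·x + 17 (coefficients mod 19)
The degree is now < 4, so this is the remainder. Hence a · b ≡ 11·x^3 + 2·x^2 + 8·x + 17 in F_19[x]/(f).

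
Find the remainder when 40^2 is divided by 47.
2

Use repeated squaring. Binary(2) = 10. Walk through the bits of the exponent 2 left-to-right: at each bit after the leading one, square the running value, then multiply by 40 if the bit is 1 (always reducing mod 47):
  bit 1 = 1 (leading): start with 40.
  bit 2 = 0: square 40^2 = 1600 ≡ 2 (mod 47).
Final value: 40^2 ≡ 2 (mod 47).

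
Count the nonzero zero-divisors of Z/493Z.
In Z/493Z each nonzero element is either a unit (gcd with 493 is 1) or a zero-divisor (gcd > 1). The number of units is φ(493): factorise 493 = 17 · 29, so φ(493) = (17 − 1) · (29 − 1) = 16 · 28 = 448. The nonzero elements number 493 − 1 = 492. Hence the nonzero zero-divisors number 492 − 448 = 44.

Final answer: Z/493Z has 44 nonzero zero-divisors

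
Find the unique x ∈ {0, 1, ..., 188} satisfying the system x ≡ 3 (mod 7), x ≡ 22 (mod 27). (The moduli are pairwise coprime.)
x ≡ 157 (mod 189); the representative in [0, 189) is 157

The moduli 7, 27 are pairwise coprime, so by the CRT there is a unique solution mod 7·27 = 189.
Solve by successive substitution. Start with x ≡ 3 (mod 7).
  Combine with x ≡ 22 (mod 27): write x = 3 + 7·t and require 3 + 7·t ≡ 22 (mod 27), i.e. 7·t ≡ 22 − 3 ≡ 19 (mod 27). Since 7^(−1) ≡ 4 (mod 27), t ≡ 4·19 ≡ 22 (mod 27). So x ≡ 3 + 7·22 = 157 (mod 189).
Unique solution in [0, 189): x = 157.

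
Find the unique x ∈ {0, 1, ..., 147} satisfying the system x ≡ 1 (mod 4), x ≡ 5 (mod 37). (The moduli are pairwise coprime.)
The moduli 4, 37 are pairwise coprime, so by the CRT there is a unique solution mod 4·37 = 148.
Solve by successive substitution. Start with x ≡ 1 (mod 4).
  Combine with x ≡ 5 (mod 37): write x = 1 + 4·t and require 1 + 4·t ≡ 5 (mod 37), i.e. 4·t ≡ 5 − 1 ≡ 4 (mod 37). Since 4^(−1) ≡ 28 (mod 37), t ≡ 28·4 ≡ 1 (mod 37). So x ≡ 1 + 4·1 = 5 (mod 148).
Unique solution in [0, 148): x = 5.

Final answer: x ≡ 5 (mod 148); the representative in [0, 148) is 5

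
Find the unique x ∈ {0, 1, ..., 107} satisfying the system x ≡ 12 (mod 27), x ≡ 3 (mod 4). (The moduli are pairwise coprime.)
x ≡ 39 (mod 108); the representative in [0, 108) is 39

The moduli 27, 4 are pairwise coprime, so by the CRT there is a unique solution mod 27·4 = 108.
Solve by successive substitution. Start with x ≡ 12 (mod 27).
  Combine with x ≡ 3 (mod 4): write x = 12 + 27·t and require 12 + 27·t ≡ 3 (mod 4), i.e. 27·t ≡ 3 − 12 ≡ 3 (mod 4). Since 27^(−1) ≡ 3 (mod 4) (27 ≡ 3 (mod 4)), t ≡ 3·3 ≡ 1 (mod 4). So x ≡ 12 + 27·1 = 39 (mod 108).
Unique solution in [0, 108): x = 39.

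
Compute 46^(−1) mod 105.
46^(−1) ≡ 16 (mod 105)

Apply the extended Euclidean algorithm to (105, 46), tracking rows (r, s, t) with s·105 + t·46 = r. Each division r_prev = q·r_cur + r_new produces the new row as (previous row) − q·(current row):
  row A: (105, 1, 0)   [1·105 + 0·46 = 105]
  row B: (46, 0, 1)   [0·105 + 1·46 = 46]
  105 = 2·46 + 13   → row C = row A − 2·row B = (13, 1, −2)   [check: 1·105 − 2·46 = 13]
  46 = 3·13 + 7   → row D = row B − 3·row C = (7, −3, 7)   [check: −3·105 + 7·46 = 7]
  13 = 1·7 + 6   → row E = row C − 1·row D = (6, 4, −9)   [check: 4·105 − 9·46 = 6]
  7 = 1·6 + 1   → row F = row D − 1·row E = (1, −7, 16)   [check: −7·105 + 16·46 = 1]
  6 = 6·1 + 0   → remainder 0, stop. gcd = 1 (last nonzero row F).
The gcd is 1, so 46 is invertible mod 105. The last nonzero row gives −7·105 + 16·46 = 1, so t = 16. So 46^(−1) ≡ 16 (mod 105). Verify: 46 · 16 = 736 ≡ 1 (mod 105). ✓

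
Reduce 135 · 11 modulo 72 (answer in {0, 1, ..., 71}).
Reduce the factors first: 135 ≡ 63 (mod 72), so 135 · 11 ≡ 63 · 11 (mod 72). 63 · 11 = 693. Dividing by 72: 693 = 9·72 + 45. So (135 · 11) mod 72 = 45.

Final answer: 45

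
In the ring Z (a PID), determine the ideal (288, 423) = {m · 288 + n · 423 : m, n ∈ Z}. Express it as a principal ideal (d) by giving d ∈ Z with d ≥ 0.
(288, 423) = (9); d = 9

In the PID Z, (a, b) is generated by gcd(a, b). Compute gcd(423, 288) with the extended Euclidean algorithm, tracking rows (r, s, t) with s·423 + t·288 = r:
  row A: (423, 1, 0)   [1·423 + 0·288 = 423]
  row B: (288, 0, 1)   [0·423 + 1·288 = 288]
  423 = 1·288 + 135   → row C = row A − 1·row B = (135, 1, −1)   [check: 1·423 − 1·288 = 135]
  288 = 2·135 + 18   → row D = row B − 2·row C = (18, −2, 3)   [check: −2·423 + 3·288 = 18]
  135 = 7·18 + 9   → row E = row C − 7·row D = (9, 15, −22)   [check: 15·423 − 22·288 = 9]
  18 = 2·9 + 0   → remainder 0, stop. gcd = 9 (last nonzero row E).
So gcd(288, 423) = 9, with Bézout identity 15·423 − 22·288 = 9. Containment (⊇): the Bézout identity exhibits 9 as an element of (288, 423), giving (9) ⊆ (288, 423). Containment (⊆): since 9 | 288 and 9 | 423 (288 = 9·32, 423 = 9·47), every Z-linear combination of 288 and 423 is divisible by 9, so (288, 423) ⊆ (9). Therefore (288, 423) = (9), d = 9.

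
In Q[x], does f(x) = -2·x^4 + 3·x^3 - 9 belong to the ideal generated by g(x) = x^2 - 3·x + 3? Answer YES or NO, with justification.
In Q[x] the ideal (g) consists of all multiples of g, so f ∈ (g) iff g | f, i.e. iff the remainder of f on division by g is 0. Divide f by g (g is monic, so eliminate the leading term of the running remainder at each step):
  leading term -2·x^4: subtract (-2·x^2)·g(x) = -2·x^4 + 6·x^3 - 6·x^2, leaving -3·x^3 + 6·x^2 - 9
  leading term -3·x^3: subtract (-3·x)·g(x) = -3·x^3 + 9·x^2 - 9·x, leaving -3·x^2 + 9·x - 9
  leading term -3·x^2: subtract (-3)·g(x) = -3·x^2 + 9·x - 9, leaving 0
The remainder is 0, so f(x) = g(x) · h(x) with h(x) = -2·x^2 - 3·x - 3. Hence g | f, i.e. f ∈ (g).

Final answer: YES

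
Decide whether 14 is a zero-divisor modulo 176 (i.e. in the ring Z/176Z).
gcd(14, 176) = 2 > 1, so 14 is not a unit in Z/176Z. In Z/nZ every nonzero non-unit is a zero-divisor: explicitly, take b = 176/gcd = 88 ≠ 0 (mod 176); then 14·88 = 1232 = 7·176, i.e. 14·88 ≡ 0 (mod 176). So 14 is a zero-divisor.

Final answer: YES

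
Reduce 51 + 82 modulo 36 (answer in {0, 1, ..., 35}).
Reduce the summands first: 51 ≡ 15, 82 ≡ 10 (mod 36), so 51 + 82 ≡ 15 + 10 (mod 36). 15 + 10 = 25; 25 = 0·36 + 25, so (51 + 82) mod 36 = 25.

Final answer: 25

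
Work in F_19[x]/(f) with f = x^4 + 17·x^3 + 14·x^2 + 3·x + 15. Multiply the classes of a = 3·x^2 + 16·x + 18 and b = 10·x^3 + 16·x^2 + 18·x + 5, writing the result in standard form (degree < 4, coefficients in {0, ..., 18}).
Multiply as integer polynomials: a · b = 30·x^5 + 208·x^4 + 490·x^3 + 591·x^2 + 404·x + 90. Reducing coefficients mod 19: a · b ≡ 11·x^5 + 18·x^4 + 15·x^3 + 2·x^2 + 5·x + 14. Now divide by f(x) = x^4 + 17·x^3 + 14·x^2 + 3·x + 15 in F_19[x], eliminating the leading term at each step:
  leading term 11·x^5: subtract (11·x)·f(x) = 11·x^5 + 16·x^4 + 2·x^3 + 14·x^2 + 13·x, leaving 2·x^4 + 13·x^3 + 7·x^2 + 11·x + 14 (coefficients mod 19)
  leading term 2·x^4: subtract (2)·f(x) = 2·x^4 + 15·x^3 + 9·x^2 + 6·x + 11, leaving 17·x^3 + 17·x^2 + 5·x + 3 (coefficients mod 19)
The degree is now < 4, so this is the remainder. Hence a · b ≡ 17·x^3 + 17·x^2 + 5·x + 3 in F_19[x]/(f).

Final answer: a · b ≡ 17·x^3 + 17·x^2 + 5·x + 3 (mod f(x))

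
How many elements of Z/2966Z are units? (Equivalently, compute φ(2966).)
Z/2966Z has φ(2966) = 1482 units

An element a ∈ Z/2966Z is a unit iff gcd(a, 2966) = 1, so the number of units is φ(2966). φ is multiplicative, with φ(p^e) = p^e − p^(e−1). Factorise 2966 = 2 · 1483. Then
  φ(2966) = (2 − 1) · (1483 − 1) = 1 · 1482 = 1482.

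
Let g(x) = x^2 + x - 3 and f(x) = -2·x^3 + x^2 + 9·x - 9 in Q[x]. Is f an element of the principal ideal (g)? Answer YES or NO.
YES

In Q[x] the ideal (g) consists of all multiples of g, so f ∈ (g) iff g | f, i.e. iff the remainder of f on division by g is 0. Divide f by g (g is monic, so eliminate the leading term of the running remainder at each step):
  leading term -2·x^3: subtract (-2·x)·g(x) = -2·x^3 - 2·x^2 + 6·x, leaving 3·x^2 + 3·x - 9
  leading term 3·x^2: subtract (3)·g(x) = 3·x^2 + 3·x - 9, leaving 0
The remainder is 0, so f(x) = g(x) · h(x) with h(x) = 3 - 2·x. Hence g | f, i.e. f ∈ (g).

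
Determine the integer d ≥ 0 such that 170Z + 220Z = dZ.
(170, 220) = (10); d = 10

In the PID Z, (a, b) is generated by gcd(a, b). Compute gcd(220, 170) with the extended Euclidean algorithm, tracking rows (r, s, t) with s·220 + t·170 = r:
  row A: (220, 1, 0)   [1·220 + 0·170 = 220]
  row B: (170, 0, 1)   [0·220 + 1·170 = 170]
  220 = 1·170 + 50   → row C = row A − 1·row B = (50, 1, −1)   [check: 1·220 − 1·170 = 50]
  170 = 3·50 + 20   → row D = row B − 3·row C = (20, −3, 4)   [check: −3·220 + 4·170 = 20]
  50 = 2·20 + 10   → row E = row C − 2·row D = (10, 7, −9)   [check: 7·220 − 9·170 = 10]
  20 = 2·10 + 0   → remainder 0, stop. gcd = 10 (last nonzero row E).
So gcd(170, 220) = 10, with Bézout identity 7·220 − 9·170 = 10. Containment (⊇): the Bézout identity exhibits 10 as an element of (170, 220), giving (10) ⊆ (170, 220). Containment (⊆): since 10 | 170 and 10 | 220 (170 = 10·17, 220 = 10·22), every Z-linear combination of 170 and 220 is divisible by 10, so (170, 220) ⊆ (10). Therefore (170, 220) = (10), d = 10.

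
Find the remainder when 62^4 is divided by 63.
1

Use repeated squaring. Binary(4) = 100. Walk through the bits of the exponent 4 left-to-right: at each bit after the leading one, square the running value, then multiply by 62 if the bit is 1 (always reducing mod 63):
  bit 1 = 1 (leading): start with 62.
  bit 2 = 0: square 62^2 = 3844 ≡ 1 (mod 63).
  bit 3 = 0: square 1^2 = 1 (mod 63).
Final value: 62^4 ≡ 1 (mod 63).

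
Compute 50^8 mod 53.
42

Use repeated squaring. Binary(8) = 1000. Walk through the bits of the exponent 8 left-to-right: at each bit after the leading one, square the running value, then multiply by 50 if the bit is 1 (always reducing mod 53):
  bit 1 = 1 (leading): start with 50.
  bit 2 = 0: square 50^2 = 2500 ≡ 9 (mod 53).
  bit 3 = 0: square 9^2 = 81 ≡ 28 (mod 53).
  bit 4 = 0: square 28^2 = 784 ≡ 42 (mod 53).
Final value: 50^8 ≡ 42 (mod 53).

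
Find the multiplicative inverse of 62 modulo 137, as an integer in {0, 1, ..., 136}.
Apply the extended Euclidean algorithm to (137, 62), tracking rows (r, s, t) with s·137 + t·62 = r. Each division r_prev = q·r_cur + r_new produces the new row as (previous row) − q·(current row):
  row A: (137, 1, 0)   [1·137 + 0·62 = 137]
  row B: (62, 0, 1)   [0·137 + 1·62 = 62]
  137 = 2·62 + 13   → row C = row A − 2·row B = (13, 1, −2)   [check: 1·137 − 2·62 = 13]
  62 = 4·13 + 10   → row D = row B − 4·row C = (10, −4, 9)   [check: −4·137 + 9·62 = 10]
  13 = 1·10 + 3   → row E = row C − 1·row D = (3, 5, −11)   [check: 5·137 − 11·62 = 3]
  10 = 3·3 + 1   → row F = row D − 3·row E = (1, −19, 42)   [check: −19·137 + 42·62 = 1]
  3 = 3·1 + 0   → remainder 0, stop. gcd = 1 (last nonzero row F).
The gcd is 1, so 62 is invertible mod 137. The last nonzero row gives −19·137 + 42·62 = 1, so t = 42. So 62^(−1) ≡ 42 (mod 137). Verify: 62 · 42 = 2604 ≡ 1 (mod 137). ✓

Final answer: 62^(−1) ≡ 42 (mod 137)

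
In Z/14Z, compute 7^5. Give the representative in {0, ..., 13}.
7

Use repeated squaring. Binary(5) = 101. Walk through the bits of the exponent 5 left-to-right: at each bit after the leading one, square the running value, then multiply by 7 if the bit is 1 (always reducing mod 14):
  bit 1 = 1 (leading): start with 7.
  bit 2 = 0: square 7^2 = 49 ≡ 7 (mod 14).
  bit 3 = 1: square 7^2 = 49 ≡ 7; bit is 1, so multiply 7·7 = 49 ≡ 7 (mod 14).
Final value: 7^5 ≡ 7 (mod 14).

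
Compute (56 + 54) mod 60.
50

Both summands are already reduced mod 60. 56 + 54 = 110; 110 = 1·60 + 50, so (56 + 54) mod 60 = 50.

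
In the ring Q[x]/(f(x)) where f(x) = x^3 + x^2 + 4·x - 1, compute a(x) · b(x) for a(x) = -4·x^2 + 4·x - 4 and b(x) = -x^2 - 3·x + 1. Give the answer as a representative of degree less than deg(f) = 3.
First multiply in Q[x] without reducing: a · b = 4·x^4 + 8·x^3 - 12·x^2 + 16·x - 4. Now divide by f(x) = x^3 + x^2 + 4·x - 1, eliminating the leading term at each step:
  leading term 4·x^4: subtract (4·x)·f(x) = 4·x^4 + 4·x^3 + 16·x^2 - 4·x, leaving 4·x^3 - 28·x^2 + 20·x - 4
  leading term 4·x^3: subtract (4)·f(x) = 4·x^3 + 4·x^2 + 16·x - 4, leaving -32·x^2 + 4·x
The degree is now < 3, so this is the remainder. Hence a · b ≡ -32·x^2 + 4·x in Q[x]/(f).

Final answer: a · b ≡ -32·x^2 + 4·x (mod f(x))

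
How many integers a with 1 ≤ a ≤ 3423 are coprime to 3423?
1944

The number of a ∈ {1, ..., 3423} with gcd(a, 3423) = 1 is by definition Euler's totient φ(3423). φ is multiplicative, with φ(p^e) = p^e − p^(e−1). Factorise 3423 = 3 · 7 · 163. Then
  φ(3423) = (3 − 1) · (7 − 1) · (163 − 1) = 2 · 6 · 162 = 1944.
So there are 1944 such integers.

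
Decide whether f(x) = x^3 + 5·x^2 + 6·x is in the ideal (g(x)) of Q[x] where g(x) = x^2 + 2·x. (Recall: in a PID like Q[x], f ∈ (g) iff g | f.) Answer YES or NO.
YES

In Q[x] the ideal (g) consists of all multiples of g, so f ∈ (g) iff g | f, i.e. iff the remainder of f on division by g is 0. Divide f by g (g is monic, so eliminate the leading term of the running remainder at each step):
  leading term x^3: subtract (x)·g(x) = x^3 + 2·x^2, leaving 3·x^2 + 6·x
  leading term 3·x^2: subtract (3)·g(x) = 3·x^2 + 6·x, leaving 0
The remainder is 0, so f(x) = g(x) · h(x) with h(x) = x + 3. Hence g | f, i.e. f ∈ (g).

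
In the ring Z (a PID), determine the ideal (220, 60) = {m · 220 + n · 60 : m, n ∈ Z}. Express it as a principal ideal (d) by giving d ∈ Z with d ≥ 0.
In the PID Z, (a, b) is generated by gcd(a, b). Compute gcd(220, 60) with the extended Euclidean algorithm, tracking rows (r, s, t) with s·220 + t·60 = r:
  row A: (220, 1, 0)   [1·220 + 0·60 = 220]
  row B: (60, 0, 1)   [0·220 + 1·60 = 60]
  220 = 3·60 + 40   → row C = row A − 3·row B = (40, 1, −3)   [check: 1·220 − 3·60 = 40]
  60 = 1·40 + 20   → row D = row B − 1·row C = (20, −1, 4)   [check: −1·220 + 4·60 = 20]
  40 = 2·20 + 0   → remainder 0, stop. gcd = 20 (last nonzero row D).
So gcd(220, 60) = 20, with Bézout identity −1·220 + 4·60 = 20. Containment (⊇): the Bézout identity exhibits 20 as an element of (220, 60), giving (20) ⊆ (220, 60). Containment (⊆): since 20 | 220 and 20 | 60 (220 = 20·11, 60 = 20·3), every Z-linear combination of 220 and 60 is divisible by 20, so (220, 60) ⊆ (20). Therefore (220, 60) = (20), d = 20.

Final answer: (220, 60) = (20); d = 20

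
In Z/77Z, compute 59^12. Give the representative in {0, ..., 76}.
Use repeated squaring. Binary(12) = 1100. Walk through the bits of the exponent 12 left-to-right: at each bit after the leading one, square the running value, then multiply by 59 if the bit is 1 (always reducing mod 77):
  bit 1 = 1 (leading): start with 59.
  bit 2 = 1: square 59^2 = 3481 ≡ 16; bit is 1, so multiply 16·59 = 944 ≡ 20 (mod 77).
  bit 3 = 0: square 20^2 = 400 ≡ 15 (mod 77).
  bit 4 = 0: square 15^2 = 225 ≡ 71 (mod 77).
Final value: 59^12 ≡ 71 (mod 77).

Final answer: 71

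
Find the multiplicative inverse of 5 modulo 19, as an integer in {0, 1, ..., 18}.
Apply the extended Euclidean algorithm to (19, 5), tracking rows (r, s, t) with s·19 + t·5 = r. Each division r_prev = q·r_cur + r_new produces the new row as (previous row) − q·(current row):
  row A: (19, 1, 0)   [1·19 + 0·5 = 19]
  row B: (5, 0, 1)   [0·19 + 1·5 = 5]
  19 = 3·5 + 4   → row C = row A − 3·row B = (4, 1, −3)   [check: 1·19 − 3·5 = 4]
  5 = 1·4 + 1   → row D = row B − 1·row C = (1, −1, 4)   [check: −1·19 + 4·5 = 1]
  4 = 4·1 + 0   → remainder 0, stop. gcd = 1 (last nonzero row D).
The gcd is 1, so 5 is invertible mod 19. The last nonzero row gives −1·19 + 4·5 = 1, so t = 4. So 5^(−1) ≡ 4 (mod 19). Verify: 5 · 4 = 20 ≡ 1 (mod 19). ✓

Final answer: 5^(−1) ≡ 4 (mod 19)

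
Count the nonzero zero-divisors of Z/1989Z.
Z/1989Z has 836 nonzero zero-divisors

In Z/1989Z each nonzero element is either a unit (gcd with 1989 is 1) or a zero-divisor (gcd > 1). The number of units is φ(1989): factorise 1989 = 3^2 · 13 · 17, so φ(1989) = (3^2 − 3^1) · (13 − 1) · (17 − 1) = 6 · 12 · 16 = 1152. The nonzero elements number 1989 − 1 = 1988. Hence the nonzero zero-divisors number 1988 − 1152 = 836.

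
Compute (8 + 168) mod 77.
22

Reduce the summands first: 168 ≡ 14 (mod 77), so 8 + 168 ≡ 8 + 14 (mod 77). 8 + 14 = 22; 22 = 0·77 + 22, so (8 + 168) mod 77 = 22.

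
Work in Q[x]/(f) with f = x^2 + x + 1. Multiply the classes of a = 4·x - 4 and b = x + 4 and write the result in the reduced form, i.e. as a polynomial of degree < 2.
First multiply in Q[x] without reducing: a · b = 4·x^2 + 12·x - 16. Now divide by f(x) = x^2 + x + 1, eliminating the leading term at each step:
  leading term 4·x^2: subtract (4)·f(x) = 4·x^2 + 4·x + 4, leaving 8·x - 20
The degree is now < 2, so this is the remainder. Hence a · b ≡ 8·x - 20 in Q[x]/(f).

Final answer: a · b ≡ 8·x - 20 (mod f(x))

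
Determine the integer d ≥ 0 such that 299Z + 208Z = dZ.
In the PID Z, (a, b) is generated by gcd(a, b). Compute gcd(299, 208) with the extended Euclidean algorithm, tracking rows (r, s, t) with s·299 + t·208 = r:
  row A: (299, 1, 0)   [1·299 + 0·208 = 299]
  row B: (208, 0, 1)   [0·299 + 1·208 = 208]
  299 = 1·208 + 91   → row C = row A − 1·row B = (91, 1, −1)   [check: 1·299 − 1·208 = 91]
  208 = 2·91 + 26   → row D = row B − 2·row C = (26, −2, 3)   [check: −2·299 + 3·208 = 26]
  91 = 3·26 + 13   → row E = row C − 3·row D = (13, 7, −10)   [check: 7·299 − 10·208 = 13]
  26 = 2·13 + 0   → remainder 0, stop. gcd = 13 (last nonzero row E).
So gcd(299, 208) = 13, with Bézout identity 7·299 − 10·208 = 13. Containment (⊇): the Bézout identity exhibits 13 as an element of (299, 208), giving (13) ⊆ (299, 208). Containment (⊆): since 13 | 299 and 13 | 208 (299 = 13·23, 208 = 13·16), every Z-linear combination of 299 and 208 is divisible by 13, so (299, 208) ⊆ (13). Therefore (299, 208) = (13), d = 13.

Final answer: (299, 208) = (13); d = 13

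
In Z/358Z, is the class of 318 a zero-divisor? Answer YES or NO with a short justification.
YES

gcd(318, 358) = 2 > 1, so 318 is not a unit in Z/358Z. In Z/nZ every nonzero non-unit is a zero-divisor: explicitly, take b = 358/gcd = 179 ≠ 0 (mod 358); then 318·179 = 56922 = 159·358, i.e. 318·179 ≡ 0 (mod 358). So 318 is a zero-divisor.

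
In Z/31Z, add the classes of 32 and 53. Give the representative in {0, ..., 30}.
Reduce the summands first: 32 ≡ 1, 53 ≡ 22 (mod 31), so 32 + 53 ≡ 1 + 22 (mod 31). 1 + 22 = 23; 23 = 0·31 + 23, so (32 + 53) mod 31 = 23.

Final answer: 23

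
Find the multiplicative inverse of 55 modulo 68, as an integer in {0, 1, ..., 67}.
55^(−1) ≡ 47 (mod 68)

Apply the extended Euclidean algorithm to (68, 55), tracking rows (r, s, t) with s·68 + t·55 = r. Each division r_prev = q·r_cur + r_new produces the new row as (previous row) − q·(current row):
  row A: (68, 1, 0)   [1·68 + 0·55 = 68]
  row B: (55, 0, 1)   [0·68 + 1·55 = 55]
  68 = 1·55 + 13   → row C = row A − 1·row B = (13, 1, −1)   [check: 1·68 − 1·55 = 13]
  55 = 4·13 + 3   → row D = row B − 4·row C = (3, −4, 5)   [check: −4·68 + 5·55 = 3]
  13 = 4·3 + 1   → row E = row C − 4·row D = (1, 17, −21)   [check: 17·68 − 21·55 = 1]
  3 = 3·1 + 0   → remainder 0, stop. gcd = 1 (last nonzero row E).
The gcd is 1, so 55 is invertible mod 68. The last nonzero row gives 17·68 − 21·55 = 1, so t = −21. So 55^(−1) ≡ −21 ≡ 47 (mod 68). Verify: 55 · 47 = 2585 ≡ 1 (mod 68). ✓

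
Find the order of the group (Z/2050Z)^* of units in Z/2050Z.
|(Z/2050Z)^*| = 800

(Z/2050Z)^* consists of the classes a with gcd(a, 2050) = 1, so its order is φ(2050). φ is multiplicative, with φ(p^e) = p^e − p^(e−1). Factorise 2050 = 2 · 5^2 · 41. Then
  φ(2050) = (2 − 1) · (5^2 − 5^1) · (41 − 1) = 1 · 20 · 40 = 800.
Thus |(Z/2050Z)^*| = 800.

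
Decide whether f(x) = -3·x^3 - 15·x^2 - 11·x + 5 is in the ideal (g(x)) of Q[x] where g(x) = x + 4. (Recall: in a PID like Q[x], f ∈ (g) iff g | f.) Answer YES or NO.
In Q[x] the ideal (g) consists of all multiples of g, so f ∈ (g) iff g | f, i.e. iff the remainder of f on division by g is 0. Divide f by g (g is monic, so eliminate the leading term of the running remainder at each step):
  leading term -3·x^3: subtract (-3·x^2)·g(x) = -3·x^3 - 12·x^2, leaving -3·x^2 - 11·x + 5
  leading term -3·x^2: subtract (-3·x)·g(x) = -3·x^2 - 12·x, leaving x + 5
  leading term x: subtract (1)·g(x) = x + 4, leaving 1
The remainder r(x) = 1 ≠ 0 (and deg r < deg g), so g ∤ f, i.e. f ∉ (g).

Final answer: NO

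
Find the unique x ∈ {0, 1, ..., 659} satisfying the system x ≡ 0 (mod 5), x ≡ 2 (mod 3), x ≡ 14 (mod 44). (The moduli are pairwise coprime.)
The moduli 5, 3, 44 are pairwise coprime, so by the CRT there is a unique solution mod 5·3·44 = 660.
Solve by successive substitution. Start with x ≡ 0 (mod 5).
  Combine with x ≡ 2 (mod 3): write x = 5·t and require 5·t ≡ 2 (mod 3). Since 5^(−1) ≡ 2 (mod 3) (5 ≡ 2 (mod 3)), t ≡ 2·2 ≡ 1 (mod 3). So x ≡ 5·1 = 5 (mod 15).
  Combine with x ≡ 14 (mod 44): write x = 5 + 15·t and require 5 + 15·t ≡ 14 (mod 44), i.e. 15·t ≡ 14 − 5 ≡ 9 (mod 44). Since 15^(−1) ≡ 3 (mod 44), t ≡ 3·9 ≡ 27 (mod 44). So x ≡ 5 + 15·27 = 410 (mod 660).
Unique solution in [0, 660): x = 410.

Final answer: x ≡ 410 (mod 660); the representative in [0, 660) is 410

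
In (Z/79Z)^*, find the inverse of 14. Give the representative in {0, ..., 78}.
Apply the extended Euclidean algorithm to (79, 14), tracking rows (r, s, t) with s·79 + t·14 = r. Each division r_prev = q·r_cur + r_new produces the new row as (previous row) − q·(current row):
  row A: (79, 1, 0)   [1·79 + 0·14 = 79]
  row B: (14, 0, 1)   [0·79 + 1·14 = 14]
  79 = 5·14 + 9   → row C = row A − 5·row B = (9, 1, −5)   [check: 1·79 − 5·14 = 9]
  14 = 1·9 + 5   → row D = row B − 1·row C = (5, −1, 6)   [check: −1·79 + 6·14 = 5]
  9 = 1·5 + 4   → row E = row C − 1·row D = (4, 2, −11)   [check: 2·79 − 11·14 = 4]
  5 = 1·4 + 1   → row F = row D − 1·row E = (1, −3, 17)   [check: −3·79 + 17·14 = 1]
  4 = 4·1 + 0   → remainder 0, stop. gcd = 1 (last nonzero row F).
The gcd is 1, so 14 is invertible mod 79. The last nonzero row gives −3·79 + 17·14 = 1, so t = 17. So 14^(−1) ≡ 17 (mod 79). Verify: 14 · 17 = 238 ≡ 1 (mod 79). ✓

Final answer: 14^(−1) ≡ 17 (mod 79)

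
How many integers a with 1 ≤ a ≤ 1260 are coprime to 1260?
The number of a ∈ {1, ..., 1260} with gcd(a, 1260) = 1 is by definition Euler's totient φ(1260). φ is multiplicative, with φ(p^e) = p^e − p^(e−1). Factorise 1260 = 2^2 · 3^2 · 5 · 7. Then
  φ(1260) = (2^2 − 2^1) · (3^2 − 3^1) · (5 − 1) · (7 − 1) = 2 · 6 · 4 · 6 = 288.
So there are 288 such integers.

Final answer: 288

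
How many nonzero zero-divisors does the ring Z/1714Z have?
Z/1714Z has 857 nonzero zero-divisors

In Z/1714Z each nonzero element is either a unit (gcd with 1714 is 1) or a zero-divisor (gcd > 1). The number of units is φ(1714): factorise 1714 = 2 · 857, so φ(1714) = (2 − 1) · (857 − 1) = 1 · 856 = 856. The nonzero elements number 1714 − 1 = 1713. Hence the nonzero zero-divisors number 1713 − 856 = 857.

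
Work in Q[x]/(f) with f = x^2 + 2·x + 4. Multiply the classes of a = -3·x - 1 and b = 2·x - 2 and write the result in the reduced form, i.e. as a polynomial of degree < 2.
a · b ≡ 16·x + 26 (mod f(x))

First multiply in Q[x] without reducing: a · b = -6·x^2 + 4·x + 2. Now divide by f(x) = x^2 + 2·x + 4, eliminating the leading term at each step:
  leading term -6·x^2: subtract (-6)·f(x) = -6·x^2 - 12·x - 24, leaving 16·x + 26
The degree is now < 2, so this is the remainder. Hence a · b ≡ 16·x + 26 in Q[x]/(f).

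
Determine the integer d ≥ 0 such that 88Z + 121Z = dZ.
In the PID Z, (a, b) is generated by gcd(a, b). Compute gcd(121, 88) with the extended Euclidean algorithm, tracking rows (r, s, t) with s·121 + t·88 = r:
  row A: (121, 1, 0)   [1·121 + 0·88 = 121]
  row B: (88, 0, 1)   [0·121 + 1·88 = 88]
  121 = 1·88 + 33   → row C = row A − 1·row B = (33, 1, −1)   [check: 1·121 − 1·88 = 33]
  88 = 2·33 + 22   → row D = row B − 2·row C = (22, −2, 3)   [check: −2·121 + 3·88 = 22]
  33 = 1·22 + 11   → row E = row C − 1·row D = (11, 3, −4)   [check: 3·121 − 4·88 = 11]
  22 = 2·11 + 0   → remainder 0, stop. gcd = 11 (last nonzero row E).
So gcd(88, 121) = 11, with Bézout identity 3·121 − 4·88 = 11. Containment (⊇): the Bézout identity exhibits 11 as an element of (88, 121), giving (11) ⊆ (88, 121). Containment (⊆): since 11 | 88 and 11 | 121 (88 = 11·8, 121 = 11·11), every Z-linear combination of 88 and 121 is divisible by 11, so (88, 121) ⊆ (11). Therefore (88, 121) = (11), d = 11.

Final answer: (88, 121) = (11); d = 11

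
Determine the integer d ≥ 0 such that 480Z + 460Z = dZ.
(480, 460) = (20); d = 20

In the PID Z, (a, b) is generated by gcd(a, b). Compute gcd(480, 460) with the extended Euclidean algorithm, tracking rows (r, s, t) with s·480 + t·460 = r:
  row A: (480, 1, 0)   [1·480 + 0·460 = 480]
  row B: (460, 0, 1)   [0·480 + 1·460 = 460]
  480 = 1·460 + 20   → row C = row A − 1·row B = (20, 1, −1)   [check: 1·480 − 1·460 = 20]
  460 = 23·20 + 0   → remainder 0, stop. gcd = 20 (last nonzero row C).
So gcd(480, 460) = 20, with Bézout identity 1·480 − 1·460 = 20. Containment (⊇): the Bézout identity exhibits 20 as an element of (480, 460), giving (20) ⊆ (480, 460). Containment (⊆): since 20 | 480 and 20 | 460 (480 = 20·24, 460 = 20·23), every Z-linear combination of 480 and 460 is divisible by 20, so (480, 460) ⊆ (20). Therefore (480, 460) = (20), d = 20.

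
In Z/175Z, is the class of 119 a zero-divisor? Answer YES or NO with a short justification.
YES

gcd(119, 175) = 7 > 1, so 119 is not a unit in Z/175Z. In Z/nZ every nonzero non-unit is a zero-divisor: explicitly, take b = 175/gcd = 25 ≠ 0 (mod 175); then 119·25 = 2975 = 17·175, i.e. 119·25 ≡ 0 (mod 175). So 119 is a zero-divisor.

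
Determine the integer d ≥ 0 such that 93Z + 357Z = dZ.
In the PID Z, (a, b) is generated by gcd(a, b). Compute gcd(357, 93) with the extended Euclidean algorithm, tracking rows (r, s, t) with s·357 + t·93 = r:
  row A: (357, 1, 0)   [1·357 + 0·93 = 357]
  row B: (93, 0, 1)   [0·357 + 1·93 = 93]
  357 = 3·93 + 78   → row C = row A − 3·row B = (78, 1, −3)   [check: 1·357 − 3·93 = 78]
  93 = 1·78 + 15   → row D = row B − 1·row C = (15, −1, 4)   [check: −1·357 + 4·93 = 15]
  78 = 5·15 + 3   → row E = row C − 5·row D = (3, 6, −23)   [check: 6·357 − 23·93 = 3]
  15 = 5·3 + 0   → remainder 0, stop. gcd = 3 (last nonzero row E).
So gcd(93, 357) = 3, with Bézout identity 6·357 − 23·93 = 3. Containment (⊇): the Bézout identity exhibits 3 as an element of (93, 357), giving (3) ⊆ (93, 357). Containment (⊆): since 3 | 93 and 3 | 357 (93 = 3·31, 357 = 3·119), every Z-linear combination of 93 and 357 is divisible by 3, so (93, 357) ⊆ (3). Therefore (93, 357) = (3), d = 3.

Final answer: (93, 357) = (3); d = 3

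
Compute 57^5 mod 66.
Use repeated squaring. Binary(5) = 101. Walk through the bits of the exponent 5 left-to-right: at each bit after the leading one, square the running value, then multiply by 57 if the bit is 1 (always reducing mod 66):
  bit 1 = 1 (leading): start with 57.
  bit 2 = 0: square 57^2 = 3249 ≡ 15 (mod 66).
  bit 3 = 1: square 15^2 = 225 ≡ 27; bit is 1, so multiply 27·57 = 1539 ≡ 21 (mod 66).
Final value: 57^5 ≡ 21 (mod 66).

Final answer: 21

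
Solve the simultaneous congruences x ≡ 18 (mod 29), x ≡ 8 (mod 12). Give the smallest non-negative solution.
The moduli 29, 12 are pairwise coprime, so by the CRT there is a unique solution mod 29·12 = 348.
Solve by successive substitution. Start with x ≡ 18 (mod 29).
  Combine with x ≡ 8 (mod 12): write x = 18 + 29·t and require 18 + 29·t ≡ 8 (mod 12), i.e. 29·t ≡ 8 − 18 ≡ 2 (mod 12). Since 29^(−1) ≡ 5 (mod 12) (29 ≡ 5 (mod 12)), t ≡ 5·2 ≡ 10 (mod 12). So x ≡ 18 + 29·10 = 308 (mod 348).
Unique solution in [0, 348): x = 308.

Final answer: x ≡ 308 (mod 348); the representative in [0, 348) is 308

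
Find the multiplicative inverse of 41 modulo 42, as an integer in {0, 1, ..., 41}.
41^(−1) ≡ 41 (mod 42)

Apply the extended Euclidean algorithm to (42, 41), tracking rows (r, s, t) with s·42 + t·41 = r. Each division r_prev = q·r_cur + r_new produces the new row as (previous row) − q·(current row):
  row A: (42, 1, 0)   [1·42 + 0·41 = 42]
  row B: (41, 0, 1)   [0·42 + 1·41 = 41]
  42 = 1·41 + 1   → row C = row A − 1·row B = (1, 1, −1)   [check: 1·42 − 1·41 = 1]
  41 = 41·1 + 0   → remainder 0, stop. gcd = 1 (last nonzero row C).
The gcd is 1, so 41 is invertible mod 42. The last nonzero row gives 1·42 − 1·41 = 1, so t = −1. So 41^(−1) ≡ −1 ≡ 41 (mod 42). Verify: 41 · 41 = 1681 ≡ 1 (mod 42). ✓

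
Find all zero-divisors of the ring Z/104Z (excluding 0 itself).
nonzero zero-divisors of Z/104Z = {2, 4, 6, 8, 10, 12, 13, 14, 16, 18, 20, 22, 24, 26, 28, 30, 32, 34, 36, 38, 39, 40, 42, 44, 46, 48, 50, 52, 54, 56, 58, 60, 62, 64, 65, 66, 68, 70, 72, 74, 76, 78, 80, 82, 84, 86, 88, 90, 91, 92, 94, 96, 98, 100, 102}

An element a ∈ Z/104Z (with a ≠ 0) is a zero-divisor iff gcd(a, 104) > 1 (because a is a unit precisely when gcd(a, n) = 1, and in Z/nZ every nonzero, non-unit element is a zero-divisor). Scan a = 1, ..., 103 and keep those with gcd(a, 104) > 1:
  gcd(2, 104) = 2, gcd(4, 104) = 4, gcd(6, 104) = 2, gcd(8, 104) = 8, gcd(10, 104) = 2, gcd(12, 104) = 4, gcd(13, 104) = 13, gcd(14, 104) = 2, gcd(16, 104) = 8, gcd(18, 104) = 2, gcd(20, 104) = 4, gcd(22, 104) = 2, gcd(24, 104) = 8, gcd(26, 104) = 26, gcd(28, 104) = 4, gcd(30, 104) = 2, gcd(32, 104) = 8, gcd(34, 104) = 2, gcd(36, 104) = 4, gcd(38, 104) = 2, gcd(39, 104) = 13, gcd(40, 104) = 8, gcd(42, 104) = 2, gcd(44, 104) = 4, gcd(46, 104) = 2, gcd(48, 104) = 8, gcd(50, 104) = 2, gcd(52, 104) = 52, gcd(54, 104) = 2, gcd(56, 104) = 8, gcd(58, 104) = 2, gcd(60, 104) = 4, gcd(62, 104) = 2, gcd(64, 104) = 8, gcd(65, 104) = 13, gcd(66, 104) = 2, gcd(68, 104) = 4, gcd(70, 104) = 2, gcd(72, 104) = 8, gcd(74, 104) = 2, gcd(76, 104) = 4, gcd(78, 104) = 26, gcd(80, 104) = 8, gcd(82, 104) = 2, gcd(84, 104) = 4, gcd(86, 104) = 2, gcd(88, 104) = 8, gcd(90, 104) = 2, gcd(91, 104) = 13, gcd(92, 104) = 4, gcd(94, 104) = 2, gcd(96, 104) = 8, gcd(98, 104) = 2, gcd(100, 104) = 4, gcd(102, 104) = 2.
All other a ∈ {1, ..., 103} have gcd(a, 104) = 1 and are units. So the nonzero zero-divisors are exactly the 55 values of a appearing in this scan.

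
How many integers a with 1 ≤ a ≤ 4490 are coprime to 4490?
1792

The number of a ∈ {1, ..., 4490} with gcd(a, 4490) = 1 is by definition Euler's totient φ(4490). φ is multiplicative, with φ(p^e) = p^e − p^(e−1). Factorise 4490 = 2 · 5 · 449. Then
  φ(4490) = (2 − 1) · (5 − 1) · (449 − 1) = 1 · 4 · 448 = 1792.
So there are 1792 such integers.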